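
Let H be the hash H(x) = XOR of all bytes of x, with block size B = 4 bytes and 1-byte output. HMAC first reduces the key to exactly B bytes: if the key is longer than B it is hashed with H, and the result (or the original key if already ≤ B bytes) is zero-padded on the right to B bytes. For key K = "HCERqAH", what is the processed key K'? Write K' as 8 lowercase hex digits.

64000000

|K| = 7 > B = 4, so first hash the key.
H(K): XOR 48⊕43⊕45⊕52⊕71⊕41⊕48 = 64.
Zero-pad H(K) = 64 to 4 bytes: K' = 64 00 00 00.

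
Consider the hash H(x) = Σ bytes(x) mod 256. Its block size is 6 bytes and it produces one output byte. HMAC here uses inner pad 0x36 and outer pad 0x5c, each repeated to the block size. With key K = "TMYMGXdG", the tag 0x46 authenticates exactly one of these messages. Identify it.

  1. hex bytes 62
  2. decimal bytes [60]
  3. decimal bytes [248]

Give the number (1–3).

3

Key "TMYMGXdG" = 54 4d 59 4d 47 58 64 47 is 8 bytes > B = 6, so hash it first: H(key) = 91, then zero-pad to 6 bytes: K' = 91 00 00 00 00 00.
K' ⊕ ipad = a7 36 36 36 36 36; K' ⊕ opad = cd 5c 5c 5c 5c 5c.
m1: inner = H(a7 36 36 36 36 36 62) = 17; tag = H(cd 5c 5c 5c 5c 5c 17) = b0
m2: inner = H(a7 36 36 36 36 36 3c) = f1; tag = H(cd 5c 5c 5c 5c 5c f1) = 8a
m3: inner = H(a7 36 36 36 36 36 f8) = ad; tag = H(cd 5c 5c 5c 5c 5c ad) = 46 ← matches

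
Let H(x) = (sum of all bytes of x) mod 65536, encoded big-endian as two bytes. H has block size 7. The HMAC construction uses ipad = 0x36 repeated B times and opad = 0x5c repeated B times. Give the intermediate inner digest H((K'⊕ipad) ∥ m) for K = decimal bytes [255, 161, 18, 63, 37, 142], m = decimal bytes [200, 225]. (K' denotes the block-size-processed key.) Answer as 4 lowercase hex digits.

Key decimal bytes [255, 161, 18, 63, 37, 142] = ff a1 12 3f 25 8e is 6 bytes ≤ B = 7; zero-pad to 7 bytes: K' = ff a1 12 3f 25 8e 00.
K' ⊕ ipad = c9 97 24 09 13 b8 36.
Inner input = c9 97 24 09 13 b8 36 ∥ c8 e1.
Inner hash: sum = 201+151+36+9+19+184+54+200+225 = 1079 → 04 37.

0437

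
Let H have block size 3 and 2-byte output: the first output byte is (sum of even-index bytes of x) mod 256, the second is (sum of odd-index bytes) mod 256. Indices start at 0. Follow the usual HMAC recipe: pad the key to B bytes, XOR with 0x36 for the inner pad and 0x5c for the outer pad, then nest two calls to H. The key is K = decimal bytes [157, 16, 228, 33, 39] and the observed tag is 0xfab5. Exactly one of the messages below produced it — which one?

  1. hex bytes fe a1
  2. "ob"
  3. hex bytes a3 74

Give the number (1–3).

3

Key decimal bytes [157, 16, 228, 33, 39] = 9d 10 e4 21 27 is 5 bytes > B = 3, so hash it first: H(key) = a8 31, then zero-pad to 3 bytes: K' = a8 31 00.
K' ⊕ ipad = 9e 07 36; K' ⊕ opad = f4 6d 5c.
m1: inner = H(9e 07 36 fe a1) = 75 05; tag = H(f4 6d 5c 75 05) = 55e2
m2: inner = H(9e 07 36 6f 62) = 36 76; tag = H(f4 6d 5c 36 76) = c6a3
m3: inner = H(9e 07 36 a3 74) = 48 aa; tag = H(f4 6d 5c 48 aa) = fab5 ← matches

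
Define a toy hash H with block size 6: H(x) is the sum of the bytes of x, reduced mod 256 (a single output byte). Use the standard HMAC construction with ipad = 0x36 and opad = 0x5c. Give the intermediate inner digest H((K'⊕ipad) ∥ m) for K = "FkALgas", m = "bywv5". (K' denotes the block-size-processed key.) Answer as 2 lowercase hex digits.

5a

Key "FkALgas" = 46 6b 41 4c 67 61 73 is 7 bytes > B = 6, so hash it first: H(key) = 79, then zero-pad to 6 bytes: K' = 79 00 00 00 00 00.
K' ⊕ ipad = 4f 36 36 36 36 36.
Inner input = 4f 36 36 36 36 36 ∥ 62 79 77 76 35.
Inner hash: sum = 79+54+54+54+54+54+98+121+119+118+53 = 858; mod 256 = 90 → 5a.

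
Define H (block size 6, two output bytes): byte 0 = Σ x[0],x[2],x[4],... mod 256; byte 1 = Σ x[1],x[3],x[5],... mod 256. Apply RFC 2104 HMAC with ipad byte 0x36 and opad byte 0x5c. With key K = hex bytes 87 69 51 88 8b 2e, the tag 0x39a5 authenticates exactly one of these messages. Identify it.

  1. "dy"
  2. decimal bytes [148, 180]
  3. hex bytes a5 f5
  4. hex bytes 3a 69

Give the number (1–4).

3

Key hex bytes 87 69 51 88 8b 2e is exactly B = 6 bytes: K' = 87 69 51 88 8b 2e.
K' ⊕ ipad = b1 5f 67 be bd 18; K' ⊕ opad = db 35 0d d4 d7 72.
m1: inner = H(b1 5f 67 be bd 18 64 79) = 39 ae; tag = H(db 35 0d d4 d7 72 39 ae) = f829
m2: inner = H(b1 5f 67 be bd 18 94 b4) = 69 e9; tag = H(db 35 0d d4 d7 72 69 e9) = 2864
m3: inner = H(b1 5f 67 be bd 18 a5 f5) = 7a 2a; tag = H(db 35 0d d4 d7 72 7a 2a) = 39a5 ← matches
m4: inner = H(b1 5f 67 be bd 18 3a 69) = 0f 9e; tag = H(db 35 0d d4 d7 72 0f 9e) = ce19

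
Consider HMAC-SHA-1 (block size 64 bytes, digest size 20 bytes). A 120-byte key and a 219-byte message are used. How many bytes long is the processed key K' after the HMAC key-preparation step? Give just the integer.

64

Key is 120 > 64 bytes, so it is hashed to 20 bytes then zero-padded to 64: |K'| = 64.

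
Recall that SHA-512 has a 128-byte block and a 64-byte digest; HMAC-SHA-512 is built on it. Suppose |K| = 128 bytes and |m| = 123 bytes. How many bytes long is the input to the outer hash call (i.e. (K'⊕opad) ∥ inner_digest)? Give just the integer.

Key is 128 ≤ 128 bytes, zero-padded: |K'| = 128.
Outer input = (K'⊕opad) ∥ H(inner) → 128 + 64 = 192 bytes.

192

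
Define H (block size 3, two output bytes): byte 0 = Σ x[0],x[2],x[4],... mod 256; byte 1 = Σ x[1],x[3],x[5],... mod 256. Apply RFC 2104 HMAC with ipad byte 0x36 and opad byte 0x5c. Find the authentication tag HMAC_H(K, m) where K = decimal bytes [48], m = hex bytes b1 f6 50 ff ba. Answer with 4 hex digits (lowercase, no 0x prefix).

b98d

Key decimal bytes [48] = 30 is 1 byte ≤ B = 3; zero-pad to 3 bytes: K' = 30 00 00.
K' ⊕ ipad = 06 36 36.  K' ⊕ opad = 6c 5c 5c.
Inner input = (K'⊕ipad) ∥ m = 06 36 36 ∥ b1 f6 50 ff ba.
Inner hash: even-index sum = 561 mod 256 = 49; odd-index sum = 497 mod 256 = 241 → 31 f1.
Outer input = (K'⊕opad) ∥ inner = 6c 5c 5c ∥ 31 f1.
Outer hash (tag): even-index sum = 441 mod 256 = 185; odd-index sum = 141 mod 256 = 141 → b9 8d.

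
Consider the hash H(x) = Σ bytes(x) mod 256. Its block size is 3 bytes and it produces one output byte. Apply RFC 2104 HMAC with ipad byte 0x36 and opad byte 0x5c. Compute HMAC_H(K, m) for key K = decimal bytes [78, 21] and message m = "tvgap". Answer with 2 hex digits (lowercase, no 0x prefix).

aa

Key decimal bytes [78, 21] = 4e 15 is 2 bytes ≤ B = 3; zero-pad to 3 bytes: K' = 4e 15 00.
K' ⊕ ipad = 78 23 36.  K' ⊕ opad = 12 49 5c.
Inner input = (K'⊕ipad) ∥ m = 78 23 36 ∥ 74 76 67 61 70.
Inner hash: sum = 120+35+54+116+118+103+97+112 = 755; mod 256 = 243 → f3.
Outer input = (K'⊕opad) ∥ inner = 12 49 5c ∥ f3.
Outer hash (tag): sum = 18+73+92+243 = 426; mod 256 = 170 → aa.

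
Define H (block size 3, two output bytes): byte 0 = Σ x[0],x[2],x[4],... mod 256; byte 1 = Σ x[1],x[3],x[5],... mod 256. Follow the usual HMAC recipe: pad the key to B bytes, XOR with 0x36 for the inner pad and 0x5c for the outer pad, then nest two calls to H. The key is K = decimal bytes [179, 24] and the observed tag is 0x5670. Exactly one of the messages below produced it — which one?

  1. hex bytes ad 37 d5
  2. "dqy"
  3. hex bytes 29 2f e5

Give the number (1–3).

Key decimal bytes [179, 24] = b3 18 is 2 bytes ≤ B = 3; zero-pad to 3 bytes: K' = b3 18 00.
K' ⊕ ipad = 85 2e 36; K' ⊕ opad = ef 44 5c.
m1: inner = H(85 2e 36 ad 37 d5) = f2 b0; tag = H(ef 44 5c f2 b0) = fb36
m2: inner = H(85 2e 36 64 71 79) = 2c 0b; tag = H(ef 44 5c 2c 0b) = 5670 ← matches
m3: inner = H(85 2e 36 29 2f e5) = ea 3c; tag = H(ef 44 5c ea 3c) = 872e

2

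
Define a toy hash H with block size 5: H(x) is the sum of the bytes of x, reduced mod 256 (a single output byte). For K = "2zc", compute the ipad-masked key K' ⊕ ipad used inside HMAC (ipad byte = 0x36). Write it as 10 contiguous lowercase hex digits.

Key "2zc" = 32 7a 63 is 3 bytes ≤ B = 5; zero-pad to 5 bytes: K' = 32 7a 63 00 00.
XOR each byte with 0x36: 32⊕36=04, 7a⊕36=4c, 63⊕36=55, 00⊕36=36, 00⊕36=36.

044c553636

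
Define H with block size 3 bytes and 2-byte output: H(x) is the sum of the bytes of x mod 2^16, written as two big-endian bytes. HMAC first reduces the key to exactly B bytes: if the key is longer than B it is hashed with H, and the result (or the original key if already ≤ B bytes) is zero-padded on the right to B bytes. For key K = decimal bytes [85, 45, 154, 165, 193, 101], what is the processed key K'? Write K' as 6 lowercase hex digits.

|K| = 6 > B = 3, so first hash the key.
H(K): sum = 85+45+154+165+193+101 = 743 → 02 e7.
Zero-pad H(K) = 02 e7 to 3 bytes: K' = 02 e7 00.

02e700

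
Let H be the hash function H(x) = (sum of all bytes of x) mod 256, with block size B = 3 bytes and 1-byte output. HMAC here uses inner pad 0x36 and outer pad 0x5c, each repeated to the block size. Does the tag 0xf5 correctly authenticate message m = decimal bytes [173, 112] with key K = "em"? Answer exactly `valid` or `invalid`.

invalid

Key "em" = 65 6d is 2 bytes ≤ B = 3; zero-pad to 3 bytes: K' = 65 6d 00.
K' ⊕ ipad = 53 5b 36; K' ⊕ opad = 39 31 5c.
Inner hash: sum = 83+91+54+173+112 = 513; mod 256 = 1 → 01.
Outer hash (recomputed tag): sum = 57+49+92+1 = 199 → c7.
Recomputed tag = c7; claimed = f5 → mismatch.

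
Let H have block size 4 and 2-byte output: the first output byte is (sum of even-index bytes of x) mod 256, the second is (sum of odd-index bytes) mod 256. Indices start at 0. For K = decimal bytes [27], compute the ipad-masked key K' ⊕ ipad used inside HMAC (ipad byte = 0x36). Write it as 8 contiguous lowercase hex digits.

2d363636

Key decimal bytes [27] = 1b is 1 byte ≤ B = 4; zero-pad to 4 bytes: K' = 1b 00 00 00.
XOR each byte with 0x36: 1b⊕36=2d, 00⊕36=36, 00⊕36=36, 00⊕36=36.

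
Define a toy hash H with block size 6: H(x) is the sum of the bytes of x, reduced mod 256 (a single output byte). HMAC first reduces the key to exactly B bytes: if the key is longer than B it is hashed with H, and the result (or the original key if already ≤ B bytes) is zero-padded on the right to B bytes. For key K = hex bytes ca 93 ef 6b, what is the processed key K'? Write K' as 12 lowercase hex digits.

Key hex bytes ca 93 ef 6b is 4 bytes ≤ B = 6; zero-pad to 6 bytes: K' = ca 93 ef 6b 00 00.

ca93ef6b0000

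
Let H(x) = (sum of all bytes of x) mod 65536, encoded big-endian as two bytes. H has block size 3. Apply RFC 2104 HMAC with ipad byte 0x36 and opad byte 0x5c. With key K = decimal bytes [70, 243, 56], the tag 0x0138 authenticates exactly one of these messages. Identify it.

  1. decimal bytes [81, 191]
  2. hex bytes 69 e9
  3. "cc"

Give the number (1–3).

3

Key decimal bytes [70, 243, 56] = 46 f3 38 is exactly B = 3 bytes: K' = 46 f3 38.
K' ⊕ ipad = 70 c5 0e; K' ⊕ opad = 1a af 64.
m1: inner = H(70 c5 0e 51 bf) = 02 53; tag = H(1a af 64 02 53) = 0182
m2: inner = H(70 c5 0e 69 e9) = 02 95; tag = H(1a af 64 02 95) = 01c4
m3: inner = H(70 c5 0e 63 63) = 02 09; tag = H(1a af 64 02 09) = 0138 ← matches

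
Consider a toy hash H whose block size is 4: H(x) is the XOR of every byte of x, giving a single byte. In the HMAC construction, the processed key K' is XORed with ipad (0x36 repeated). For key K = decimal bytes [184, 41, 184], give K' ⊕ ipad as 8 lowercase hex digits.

Key decimal bytes [184, 41, 184] = b8 29 b8 is 3 bytes ≤ B = 4; zero-pad to 4 bytes: K' = b8 29 b8 00.
XOR each byte with 0x36: b8⊕36=8e, 29⊕36=1f, b8⊕36=8e, 00⊕36=36.

8e1f8e36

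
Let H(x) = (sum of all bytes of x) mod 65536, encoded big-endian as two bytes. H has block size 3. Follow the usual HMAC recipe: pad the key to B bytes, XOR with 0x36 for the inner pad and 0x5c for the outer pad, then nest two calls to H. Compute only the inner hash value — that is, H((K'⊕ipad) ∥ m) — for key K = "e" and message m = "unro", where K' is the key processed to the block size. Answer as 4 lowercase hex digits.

Key "e" = 65 is 1 byte ≤ B = 3; zero-pad to 3 bytes: K' = 65 00 00.
K' ⊕ ipad = 53 36 36.
Inner input = 53 36 36 ∥ 75 6e 72 6f.
Inner hash: sum = 83+54+54+117+110+114+111 = 643 → 02 83.

0283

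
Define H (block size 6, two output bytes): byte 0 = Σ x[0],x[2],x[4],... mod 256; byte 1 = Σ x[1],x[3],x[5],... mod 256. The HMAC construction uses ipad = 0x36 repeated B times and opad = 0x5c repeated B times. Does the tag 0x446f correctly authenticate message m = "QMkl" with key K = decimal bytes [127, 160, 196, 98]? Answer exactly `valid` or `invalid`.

valid

Key decimal bytes [127, 160, 196, 98] = 7f a0 c4 62 is 4 bytes ≤ B = 6; zero-pad to 6 bytes: K' = 7f a0 c4 62 00 00.
K' ⊕ ipad = 49 96 f2 54 36 36; K' ⊕ opad = 23 fc 98 3e 5c 5c.
Inner hash: even-index sum = 557 mod 256 = 45; odd-index sum = 473 mod 256 = 217 → 2d d9.
Outer hash (recomputed tag): even-index sum = 324 mod 256 = 68; odd-index sum = 623 mod 256 = 111 → 44 6f.
Recomputed tag = 446f; claimed = 446f → match.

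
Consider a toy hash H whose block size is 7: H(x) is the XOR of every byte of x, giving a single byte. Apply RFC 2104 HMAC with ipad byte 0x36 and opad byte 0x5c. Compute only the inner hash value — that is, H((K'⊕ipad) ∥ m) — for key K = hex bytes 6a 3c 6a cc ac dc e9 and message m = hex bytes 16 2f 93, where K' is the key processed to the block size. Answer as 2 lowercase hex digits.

Key hex bytes 6a 3c 6a cc ac dc e9 is exactly B = 7 bytes: K' = 6a 3c 6a cc ac dc e9.
K' ⊕ ipad = 5c 0a 5c fa 9a ea df.
Inner input = 5c 0a 5c fa 9a ea df ∥ 16 2f 93.
Inner hash: XOR 5c⊕0a⊕5c⊕fa⊕9a⊕ea⊕df⊕16⊕2f⊕93 = f5.

f5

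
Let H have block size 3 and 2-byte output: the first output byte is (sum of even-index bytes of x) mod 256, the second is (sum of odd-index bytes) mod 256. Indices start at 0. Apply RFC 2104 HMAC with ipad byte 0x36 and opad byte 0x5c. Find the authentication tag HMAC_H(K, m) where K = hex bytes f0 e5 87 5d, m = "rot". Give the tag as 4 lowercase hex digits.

e104

Key hex bytes f0 e5 87 5d is 4 bytes > B = 3, so hash it first: H(key) = 77 42, then zero-pad to 3 bytes: K' = 77 42 00.
K' ⊕ ipad = 41 74 36.  K' ⊕ opad = 2b 1e 5c.
Inner input = (K'⊕ipad) ∥ m = 41 74 36 ∥ 72 6f 74.
Inner hash: even-index sum = 230 mod 256 = 230; odd-index sum = 346 mod 256 = 90 → e6 5a.
Outer input = (K'⊕opad) ∥ inner = 2b 1e 5c ∥ e6 5a.
Outer hash (tag): even-index sum = 225 mod 256 = 225; odd-index sum = 260 mod 256 = 4 → e1 04.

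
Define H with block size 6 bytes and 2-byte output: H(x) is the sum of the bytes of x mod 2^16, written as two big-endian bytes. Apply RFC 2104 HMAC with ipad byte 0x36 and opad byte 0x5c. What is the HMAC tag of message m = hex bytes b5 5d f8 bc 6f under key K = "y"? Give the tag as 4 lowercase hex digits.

Key "y" = 79 is 1 byte ≤ B = 6; zero-pad to 6 bytes: K' = 79 00 00 00 00 00.
K' ⊕ ipad = 4f 36 36 36 36 36.  K' ⊕ opad = 25 5c 5c 5c 5c 5c.
Inner input = (K'⊕ipad) ∥ m = 4f 36 36 36 36 36 ∥ b5 5d f8 bc 6f.
Inner hash: sum = 79+54+54+54+54+54+181+93+248+188+111 = 1170 → 04 92.
Outer input = (K'⊕opad) ∥ inner = 25 5c 5c 5c 5c 5c ∥ 04 92.
Outer hash (tag): sum = 37+92+92+92+92+92+4+146 = 647 → 02 87.

0287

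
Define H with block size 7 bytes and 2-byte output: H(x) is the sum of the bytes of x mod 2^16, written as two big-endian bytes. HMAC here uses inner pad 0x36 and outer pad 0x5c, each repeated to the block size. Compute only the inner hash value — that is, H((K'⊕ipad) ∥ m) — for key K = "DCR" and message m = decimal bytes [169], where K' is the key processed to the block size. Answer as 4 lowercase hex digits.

02cc

Key "DCR" = 44 43 52 is 3 bytes ≤ B = 7; zero-pad to 7 bytes: K' = 44 43 52 00 00 00 00.
K' ⊕ ipad = 72 75 64 36 36 36 36.
Inner input = 72 75 64 36 36 36 36 ∥ a9.
Inner hash: sum = 114+117+100+54+54+54+54+169 = 716 → 02 cc.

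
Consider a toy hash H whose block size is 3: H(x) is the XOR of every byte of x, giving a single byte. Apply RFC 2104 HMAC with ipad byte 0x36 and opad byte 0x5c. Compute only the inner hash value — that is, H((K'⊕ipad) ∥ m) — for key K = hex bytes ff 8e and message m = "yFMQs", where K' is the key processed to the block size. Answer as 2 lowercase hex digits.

17

Key hex bytes ff 8e is 2 bytes ≤ B = 3; zero-pad to 3 bytes: K' = ff 8e 00.
K' ⊕ ipad = c9 b8 36.
Inner input = c9 b8 36 ∥ 79 46 4d 51 73.
Inner hash: XOR c9⊕b8⊕36⊕79⊕46⊕4d⊕51⊕73 = 17.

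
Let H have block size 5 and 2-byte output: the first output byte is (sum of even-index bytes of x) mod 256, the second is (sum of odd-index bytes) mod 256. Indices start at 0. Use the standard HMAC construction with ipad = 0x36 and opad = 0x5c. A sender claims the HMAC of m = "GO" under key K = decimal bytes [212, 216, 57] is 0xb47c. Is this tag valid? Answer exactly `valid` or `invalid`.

invalid

Key decimal bytes [212, 216, 57] = d4 d8 39 is 3 bytes ≤ B = 5; zero-pad to 5 bytes: K' = d4 d8 39 00 00.
K' ⊕ ipad = e2 ee 0f 36 36; K' ⊕ opad = 88 84 65 5c 5c.
Inner hash: even-index sum = 374 mod 256 = 118; odd-index sum = 363 mod 256 = 107 → 76 6b.
Outer hash (recomputed tag): even-index sum = 436 mod 256 = 180; odd-index sum = 342 mod 256 = 86 → b4 56.
Recomputed tag = b456; claimed = b47c → mismatch.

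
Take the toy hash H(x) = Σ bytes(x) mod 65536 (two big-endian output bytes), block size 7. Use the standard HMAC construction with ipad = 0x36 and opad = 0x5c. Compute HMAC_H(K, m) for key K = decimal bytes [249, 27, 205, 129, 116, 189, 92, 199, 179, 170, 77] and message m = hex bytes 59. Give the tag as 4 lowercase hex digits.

Key decimal bytes [249, 27, 205, 129, 116, 189, 92, 199, 179, 170, 77] = f9 1b cd 81 74 bd 5c c7 b3 aa 4d is 11 bytes > B = 7, so hash it first: H(key) = 06 60, then zero-pad to 7 bytes: K' = 06 60 00 00 00 00 00.
K' ⊕ ipad = 30 56 36 36 36 36 36.  K' ⊕ opad = 5a 3c 5c 5c 5c 5c 5c.
Inner input = (K'⊕ipad) ∥ m = 30 56 36 36 36 36 36 ∥ 59.
Inner hash: sum = 48+86+54+54+54+54+54+89 = 493 → 01 ed.
Outer input = (K'⊕opad) ∥ inner = 5a 3c 5c 5c 5c 5c 5c ∥ 01 ed.
Outer hash (tag): sum = 90+60+92+92+92+92+92+1+237 = 848 → 03 50.

0350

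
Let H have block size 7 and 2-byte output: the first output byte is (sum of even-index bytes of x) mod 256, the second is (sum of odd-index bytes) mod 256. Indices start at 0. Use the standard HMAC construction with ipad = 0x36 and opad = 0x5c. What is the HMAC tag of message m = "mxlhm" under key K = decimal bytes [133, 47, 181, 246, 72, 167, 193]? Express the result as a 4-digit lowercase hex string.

23a3

Key decimal bytes [133, 47, 181, 246, 72, 167, 193] = 85 2f b5 f6 48 a7 c1 is exactly B = 7 bytes: K' = 85 2f b5 f6 48 a7 c1.
K' ⊕ ipad = b3 19 83 c0 7e 91 f7.  K' ⊕ opad = d9 73 e9 aa 14 fb 9d.
Inner input = (K'⊕ipad) ∥ m = b3 19 83 c0 7e 91 f7 ∥ 6d 78 6c 68 6d.
Inner hash: even-index sum = 907 mod 256 = 139; odd-index sum = 688 mod 256 = 176 → 8b b0.
Outer input = (K'⊕opad) ∥ inner = d9 73 e9 aa 14 fb 9d ∥ 8b b0.
Outer hash (tag): even-index sum = 803 mod 256 = 35; odd-index sum = 675 mod 256 = 163 → 23 a3.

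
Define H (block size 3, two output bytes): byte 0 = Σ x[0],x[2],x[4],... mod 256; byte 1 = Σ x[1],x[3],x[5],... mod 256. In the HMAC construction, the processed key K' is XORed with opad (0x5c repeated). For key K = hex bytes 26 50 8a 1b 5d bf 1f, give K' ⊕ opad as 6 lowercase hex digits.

Key hex bytes 26 50 8a 1b 5d bf 1f is 7 bytes > B = 3, so hash it first: H(key) = 2c 2a, then zero-pad to 3 bytes: K' = 2c 2a 00.
XOR each byte with 0x5c: 2c⊕5c=70, 2a⊕5c=76, 00⊕5c=5c.

70765c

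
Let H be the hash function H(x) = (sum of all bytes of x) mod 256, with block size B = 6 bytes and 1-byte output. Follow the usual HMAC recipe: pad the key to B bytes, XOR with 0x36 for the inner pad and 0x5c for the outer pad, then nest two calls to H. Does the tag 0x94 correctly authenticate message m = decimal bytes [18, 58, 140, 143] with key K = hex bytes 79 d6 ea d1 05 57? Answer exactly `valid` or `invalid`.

Key hex bytes 79 d6 ea d1 05 57 is exactly B = 6 bytes: K' = 79 d6 ea d1 05 57.
K' ⊕ ipad = 4f e0 dc e7 33 61; K' ⊕ opad = 25 8a b6 8d 59 0b.
Inner hash: sum = 79+224+220+231+51+97+18+58+140+143 = 1261; mod 256 = 237 → ed.
Outer hash (recomputed tag): sum = 37+138+182+141+89+11+237 = 835; mod 256 = 67 → 43.
Recomputed tag = 43; claimed = 94 → mismatch.

invalid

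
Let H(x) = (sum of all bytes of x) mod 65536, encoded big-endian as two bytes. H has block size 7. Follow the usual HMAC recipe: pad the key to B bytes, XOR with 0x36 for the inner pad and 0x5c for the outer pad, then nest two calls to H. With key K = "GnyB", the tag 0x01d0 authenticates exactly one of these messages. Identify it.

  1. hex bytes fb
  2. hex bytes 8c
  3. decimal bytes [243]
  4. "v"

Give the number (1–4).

Key "GnyB" = 47 6e 79 42 is 4 bytes ≤ B = 7; zero-pad to 7 bytes: K' = 47 6e 79 42 00 00 00.
K' ⊕ ipad = 71 58 4f 74 36 36 36; K' ⊕ opad = 1b 32 25 1e 5c 5c 5c.
m1: inner = H(71 58 4f 74 36 36 36 fb) = 03 29; tag = H(1b 32 25 1e 5c 5c 5c 03 29) = 01d0 ← matches
m2: inner = H(71 58 4f 74 36 36 36 8c) = 02 ba; tag = H(1b 32 25 1e 5c 5c 5c 02 ba) = 0260
m3: inner = H(71 58 4f 74 36 36 36 f3) = 03 21; tag = H(1b 32 25 1e 5c 5c 5c 03 21) = 01c8
m4: inner = H(71 58 4f 74 36 36 36 76) = 02 a4; tag = H(1b 32 25 1e 5c 5c 5c 02 a4) = 024a

1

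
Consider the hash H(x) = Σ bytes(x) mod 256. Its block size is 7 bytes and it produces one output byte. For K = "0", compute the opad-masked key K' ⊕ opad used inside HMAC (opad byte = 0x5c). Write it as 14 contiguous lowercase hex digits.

Key "0" = 30 is 1 byte ≤ B = 7; zero-pad to 7 bytes: K' = 30 00 00 00 00 00 00.
XOR each byte with 0x5c: 30⊕5c=6c, 00⊕5c=5c, 00⊕5c=5c, 00⊕5c=5c, 00⊕5c=5c, 00⊕5c=5c, 00⊕5c=5c.

6c5c5c5c5c5c5c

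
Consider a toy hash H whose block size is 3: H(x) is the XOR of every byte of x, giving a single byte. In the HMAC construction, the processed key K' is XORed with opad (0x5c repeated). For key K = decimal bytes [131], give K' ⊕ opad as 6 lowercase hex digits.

Key decimal bytes [131] = 83 is 1 byte ≤ B = 3; zero-pad to 3 bytes: K' = 83 00 00.
XOR each byte with 0x5c: 83⊕5c=df, 00⊕5c=5c, 00⊕5c=5c.

df5c5c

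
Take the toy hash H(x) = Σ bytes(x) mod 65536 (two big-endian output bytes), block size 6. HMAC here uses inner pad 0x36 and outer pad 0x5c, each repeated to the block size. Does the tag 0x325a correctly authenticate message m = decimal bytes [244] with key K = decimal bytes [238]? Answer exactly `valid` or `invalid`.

invalid

Key decimal bytes [238] = ee is 1 byte ≤ B = 6; zero-pad to 6 bytes: K' = ee 00 00 00 00 00.
K' ⊕ ipad = d8 36 36 36 36 36; K' ⊕ opad = b2 5c 5c 5c 5c 5c.
Inner hash: sum = 216+54+54+54+54+54+244 = 730 → 02 da.
Outer hash (recomputed tag): sum = 178+92+92+92+92+92+2+218 = 858 → 03 5a.
Recomputed tag = 035a; claimed = 325a → mismatch.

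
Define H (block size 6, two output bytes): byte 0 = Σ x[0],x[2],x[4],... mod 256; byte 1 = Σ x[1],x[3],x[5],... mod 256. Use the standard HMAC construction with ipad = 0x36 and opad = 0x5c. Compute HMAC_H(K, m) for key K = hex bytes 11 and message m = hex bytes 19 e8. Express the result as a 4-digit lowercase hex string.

Key hex bytes 11 is 1 byte ≤ B = 6; zero-pad to 6 bytes: K' = 11 00 00 00 00 00.
K' ⊕ ipad = 27 36 36 36 36 36.  K' ⊕ opad = 4d 5c 5c 5c 5c 5c.
Inner input = (K'⊕ipad) ∥ m = 27 36 36 36 36 36 ∥ 19 e8.
Inner hash: even-index sum = 172 mod 256 = 172; odd-index sum = 394 mod 256 = 138 → ac 8a.
Outer input = (K'⊕opad) ∥ inner = 4d 5c 5c 5c 5c 5c ∥ ac 8a.
Outer hash (tag): even-index sum = 433 mod 256 = 177; odd-index sum = 414 mod 256 = 158 → b1 9e.

b19e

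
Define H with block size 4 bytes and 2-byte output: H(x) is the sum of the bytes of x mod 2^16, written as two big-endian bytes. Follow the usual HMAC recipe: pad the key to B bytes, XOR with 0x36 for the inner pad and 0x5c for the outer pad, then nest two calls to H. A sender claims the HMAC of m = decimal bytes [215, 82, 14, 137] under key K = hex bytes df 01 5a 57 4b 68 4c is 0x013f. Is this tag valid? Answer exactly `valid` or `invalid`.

invalid

Key hex bytes df 01 5a 57 4b 68 4c is 7 bytes > B = 4, so hash it first: H(key) = 02 90, then zero-pad to 4 bytes: K' = 02 90 00 00.
K' ⊕ ipad = 34 a6 36 36; K' ⊕ opad = 5e cc 5c 5c.
Inner hash: sum = 52+166+54+54+215+82+14+137 = 774 → 03 06.
Outer hash (recomputed tag): sum = 94+204+92+92+3+6 = 491 → 01 eb.
Recomputed tag = 01eb; claimed = 013f → mismatch.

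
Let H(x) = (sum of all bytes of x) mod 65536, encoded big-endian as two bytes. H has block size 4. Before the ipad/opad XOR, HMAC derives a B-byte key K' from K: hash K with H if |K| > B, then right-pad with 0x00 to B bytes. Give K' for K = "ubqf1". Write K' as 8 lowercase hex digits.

01df0000

|K| = 5 > B = 4, so first hash the key.
H(K): sum = 117+98+113+102+49 = 479 → 01 df.
Zero-pad H(K) = 01 df to 4 bytes: K' = 01 df 00 00.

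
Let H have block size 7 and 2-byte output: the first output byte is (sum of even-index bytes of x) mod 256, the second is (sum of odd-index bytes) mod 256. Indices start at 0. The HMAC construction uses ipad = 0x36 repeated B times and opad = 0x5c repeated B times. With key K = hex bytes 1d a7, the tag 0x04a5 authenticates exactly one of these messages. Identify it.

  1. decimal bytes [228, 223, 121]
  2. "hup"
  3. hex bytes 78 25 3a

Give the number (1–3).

Key hex bytes 1d a7 is 2 bytes ≤ B = 7; zero-pad to 7 bytes: K' = 1d a7 00 00 00 00 00.
K' ⊕ ipad = 2b 91 36 36 36 36 36; K' ⊕ opad = 41 fb 5c 5c 5c 5c 5c.
m1: inner = H(2b 91 36 36 36 36 36 e4 df 79) = ac 5a; tag = H(41 fb 5c 5c 5c 5c 5c ac 5a) = af5f
m2: inner = H(2b 91 36 36 36 36 36 68 75 70) = 42 d5; tag = H(41 fb 5c 5c 5c 5c 5c 42 d5) = 2af5
m3: inner = H(2b 91 36 36 36 36 36 78 25 3a) = f2 af; tag = H(41 fb 5c 5c 5c 5c 5c f2 af) = 04a5 ← matches

3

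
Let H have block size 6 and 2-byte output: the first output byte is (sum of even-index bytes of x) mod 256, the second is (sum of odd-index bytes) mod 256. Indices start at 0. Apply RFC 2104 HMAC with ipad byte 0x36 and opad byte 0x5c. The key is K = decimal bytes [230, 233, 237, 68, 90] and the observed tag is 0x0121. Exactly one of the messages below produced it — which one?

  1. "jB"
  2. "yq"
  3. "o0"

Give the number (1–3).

2

Key decimal bytes [230, 233, 237, 68, 90] = e6 e9 ed 44 5a is 5 bytes ≤ B = 6; zero-pad to 6 bytes: K' = e6 e9 ed 44 5a 00.
K' ⊕ ipad = d0 df db 72 6c 36; K' ⊕ opad = ba b5 b1 18 06 5c.
m1: inner = H(d0 df db 72 6c 36 6a 42) = 81 c9; tag = H(ba b5 b1 18 06 5c 81 c9) = f2f2
m2: inner = H(d0 df db 72 6c 36 79 71) = 90 f8; tag = H(ba b5 b1 18 06 5c 90 f8) = 0121 ← matches
m3: inner = H(d0 df db 72 6c 36 6f 30) = 86 b7; tag = H(ba b5 b1 18 06 5c 86 b7) = f7e0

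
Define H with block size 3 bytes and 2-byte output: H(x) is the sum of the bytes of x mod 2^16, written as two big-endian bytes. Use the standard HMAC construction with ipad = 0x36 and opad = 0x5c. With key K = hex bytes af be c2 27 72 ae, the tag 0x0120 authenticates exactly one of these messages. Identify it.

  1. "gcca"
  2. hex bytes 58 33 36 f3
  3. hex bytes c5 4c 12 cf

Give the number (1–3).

1

Key hex bytes af be c2 27 72 ae is 6 bytes > B = 3, so hash it first: H(key) = 03 76, then zero-pad to 3 bytes: K' = 03 76 00.
K' ⊕ ipad = 35 40 36; K' ⊕ opad = 5f 2a 5c.
m1: inner = H(35 40 36 67 63 63 61) = 02 39; tag = H(5f 2a 5c 02 39) = 0120 ← matches
m2: inner = H(35 40 36 58 33 36 f3) = 02 5f; tag = H(5f 2a 5c 02 5f) = 0146
m3: inner = H(35 40 36 c5 4c 12 cf) = 02 9d; tag = H(5f 2a 5c 02 9d) = 0184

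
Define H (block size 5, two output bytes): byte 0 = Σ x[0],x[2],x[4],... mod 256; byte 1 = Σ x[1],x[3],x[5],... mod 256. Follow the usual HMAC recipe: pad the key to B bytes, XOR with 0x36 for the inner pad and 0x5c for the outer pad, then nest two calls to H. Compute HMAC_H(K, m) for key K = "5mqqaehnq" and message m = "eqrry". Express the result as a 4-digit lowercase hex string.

816e

Key "5mqqaehnq" = 35 6d 71 71 61 65 68 6e 71 is 9 bytes > B = 5, so hash it first: H(key) = e0 b1, then zero-pad to 5 bytes: K' = e0 b1 00 00 00.
K' ⊕ ipad = d6 87 36 36 36.  K' ⊕ opad = bc ed 5c 5c 5c.
Inner input = (K'⊕ipad) ∥ m = d6 87 36 36 36 ∥ 65 71 72 72 79.
Inner hash: even-index sum = 549 mod 256 = 37; odd-index sum = 525 mod 256 = 13 → 25 0d.
Outer input = (K'⊕opad) ∥ inner = bc ed 5c 5c 5c ∥ 25 0d.
Outer hash (tag): even-index sum = 385 mod 256 = 129; odd-index sum = 366 mod 256 = 110 → 81 6e.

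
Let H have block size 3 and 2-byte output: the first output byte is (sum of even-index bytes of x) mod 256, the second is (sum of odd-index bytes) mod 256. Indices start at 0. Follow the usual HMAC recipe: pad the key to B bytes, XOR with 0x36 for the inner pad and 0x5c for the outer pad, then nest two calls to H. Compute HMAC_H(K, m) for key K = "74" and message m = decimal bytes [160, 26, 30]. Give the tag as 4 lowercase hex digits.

Key "74" = 37 34 is 2 bytes ≤ B = 3; zero-pad to 3 bytes: K' = 37 34 00.
K' ⊕ ipad = 01 02 36.  K' ⊕ opad = 6b 68 5c.
Inner input = (K'⊕ipad) ∥ m = 01 02 36 ∥ a0 1a 1e.
Inner hash: even-index sum = 81 mod 256 = 81; odd-index sum = 192 mod 256 = 192 → 51 c0.
Outer input = (K'⊕opad) ∥ inner = 6b 68 5c ∥ 51 c0.
Outer hash (tag): even-index sum = 391 mod 256 = 135; odd-index sum = 185 mod 256 = 185 → 87 b9.

87b9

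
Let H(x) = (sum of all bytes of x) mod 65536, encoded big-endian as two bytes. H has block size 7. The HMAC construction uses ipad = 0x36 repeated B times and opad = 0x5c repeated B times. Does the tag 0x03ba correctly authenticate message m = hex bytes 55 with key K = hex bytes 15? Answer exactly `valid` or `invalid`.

invalid

Key hex bytes 15 is 1 byte ≤ B = 7; zero-pad to 7 bytes: K' = 15 00 00 00 00 00 00.
K' ⊕ ipad = 23 36 36 36 36 36 36; K' ⊕ opad = 49 5c 5c 5c 5c 5c 5c.
Inner hash: sum = 35+54+54+54+54+54+54+85 = 444 → 01 bc.
Outer hash (recomputed tag): sum = 73+92+92+92+92+92+92+1+188 = 814 → 03 2e.
Recomputed tag = 032e; claimed = 03ba → mismatch.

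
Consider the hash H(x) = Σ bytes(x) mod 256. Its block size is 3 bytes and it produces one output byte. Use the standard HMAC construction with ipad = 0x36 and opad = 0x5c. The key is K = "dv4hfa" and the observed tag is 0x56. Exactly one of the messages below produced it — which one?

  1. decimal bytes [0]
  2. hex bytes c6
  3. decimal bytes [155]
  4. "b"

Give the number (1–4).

2

Key "dv4hfa" = 64 76 34 68 66 61 is 6 bytes > B = 3, so hash it first: H(key) = 3d, then zero-pad to 3 bytes: K' = 3d 00 00.
K' ⊕ ipad = 0b 36 36; K' ⊕ opad = 61 5c 5c.
m1: inner = H(0b 36 36 00) = 77; tag = H(61 5c 5c 77) = 90
m2: inner = H(0b 36 36 c6) = 3d; tag = H(61 5c 5c 3d) = 56 ← matches
m3: inner = H(0b 36 36 9b) = 12; tag = H(61 5c 5c 12) = 2b
m4: inner = H(0b 36 36 62) = d9; tag = H(61 5c 5c d9) = f2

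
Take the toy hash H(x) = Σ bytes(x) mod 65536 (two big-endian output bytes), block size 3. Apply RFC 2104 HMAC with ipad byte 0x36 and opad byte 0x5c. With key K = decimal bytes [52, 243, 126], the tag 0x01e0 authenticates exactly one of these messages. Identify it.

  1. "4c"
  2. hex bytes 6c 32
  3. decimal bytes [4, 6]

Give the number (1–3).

1

Key decimal bytes [52, 243, 126] = 34 f3 7e is exactly B = 3 bytes: K' = 34 f3 7e.
K' ⊕ ipad = 02 c5 48; K' ⊕ opad = 68 af 22.
m1: inner = H(02 c5 48 34 63) = 01 a6; tag = H(68 af 22 01 a6) = 01e0 ← matches
m2: inner = H(02 c5 48 6c 32) = 01 ad; tag = H(68 af 22 01 ad) = 01e7
m3: inner = H(02 c5 48 04 06) = 01 19; tag = H(68 af 22 01 19) = 0153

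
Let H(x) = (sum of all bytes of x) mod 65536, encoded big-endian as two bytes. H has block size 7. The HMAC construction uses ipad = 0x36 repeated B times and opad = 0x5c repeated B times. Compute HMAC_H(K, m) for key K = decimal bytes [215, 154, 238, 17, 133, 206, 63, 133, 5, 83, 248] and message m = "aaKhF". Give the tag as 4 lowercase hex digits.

Key decimal bytes [215, 154, 238, 17, 133, 206, 63, 133, 5, 83, 248] = d7 9a ee 11 85 ce 3f 85 05 53 f8 is 11 bytes > B = 7, so hash it first: H(key) = 05 d7, then zero-pad to 7 bytes: K' = 05 d7 00 00 00 00 00.
K' ⊕ ipad = 33 e1 36 36 36 36 36.  K' ⊕ opad = 59 8b 5c 5c 5c 5c 5c.
Inner input = (K'⊕ipad) ∥ m = 33 e1 36 36 36 36 36 ∥ 61 61 4b 68 46.
Inner hash: sum = 51+225+54+54+54+54+54+97+97+75+104+70 = 989 → 03 dd.
Outer input = (K'⊕opad) ∥ inner = 59 8b 5c 5c 5c 5c 5c ∥ 03 dd.
Outer hash (tag): sum = 89+139+92+92+92+92+92+3+221 = 912 → 03 90.

0390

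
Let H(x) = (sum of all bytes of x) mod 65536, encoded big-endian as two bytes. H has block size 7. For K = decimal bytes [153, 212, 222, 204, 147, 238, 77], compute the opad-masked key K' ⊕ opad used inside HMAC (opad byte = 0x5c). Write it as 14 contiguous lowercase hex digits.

c5888290cfb211

Key decimal bytes [153, 212, 222, 204, 147, 238, 77] = 99 d4 de cc 93 ee 4d is exactly B = 7 bytes: K' = 99 d4 de cc 93 ee 4d.
XOR each byte with 0x5c: 99⊕5c=c5, d4⊕5c=88, de⊕5c=82, cc⊕5c=90, 93⊕5c=cf, ee⊕5c=b2, 4d⊕5c=11.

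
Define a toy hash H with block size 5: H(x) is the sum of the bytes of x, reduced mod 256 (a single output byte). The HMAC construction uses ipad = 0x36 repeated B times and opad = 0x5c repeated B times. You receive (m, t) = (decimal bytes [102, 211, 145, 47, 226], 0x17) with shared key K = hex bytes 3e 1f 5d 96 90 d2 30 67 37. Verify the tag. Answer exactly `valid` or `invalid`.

Key hex bytes 3e 1f 5d 96 90 d2 30 67 37 is 9 bytes > B = 5, so hash it first: H(key) = 80, then zero-pad to 5 bytes: K' = 80 00 00 00 00.
K' ⊕ ipad = b6 36 36 36 36; K' ⊕ opad = dc 5c 5c 5c 5c.
Inner hash: sum = 182+54+54+54+54+102+211+145+47+226 = 1129; mod 256 = 105 → 69.
Outer hash (recomputed tag): sum = 220+92+92+92+92+105 = 693; mod 256 = 181 → b5.
Recomputed tag = b5; claimed = 17 → mismatch.

invalid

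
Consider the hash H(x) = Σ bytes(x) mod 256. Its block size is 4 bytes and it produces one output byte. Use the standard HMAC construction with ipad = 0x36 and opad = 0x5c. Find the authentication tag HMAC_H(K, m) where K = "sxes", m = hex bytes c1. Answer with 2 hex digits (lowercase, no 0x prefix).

a7

Key "sxes" = 73 78 65 73 is exactly B = 4 bytes: K' = 73 78 65 73.
K' ⊕ ipad = 45 4e 53 45.  K' ⊕ opad = 2f 24 39 2f.
Inner input = (K'⊕ipad) ∥ m = 45 4e 53 45 ∥ c1.
Inner hash: sum = 69+78+83+69+193 = 492; mod 256 = 236 → ec.
Outer input = (K'⊕opad) ∥ inner = 2f 24 39 2f ∥ ec.
Outer hash (tag): sum = 47+36+57+47+236 = 423; mod 256 = 167 → a7.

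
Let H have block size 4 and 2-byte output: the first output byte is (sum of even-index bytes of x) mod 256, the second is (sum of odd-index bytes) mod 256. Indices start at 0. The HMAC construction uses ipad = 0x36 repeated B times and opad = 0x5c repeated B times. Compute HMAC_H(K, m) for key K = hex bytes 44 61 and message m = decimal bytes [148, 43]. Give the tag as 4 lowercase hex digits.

b051

Key hex bytes 44 61 is 2 bytes ≤ B = 4; zero-pad to 4 bytes: K' = 44 61 00 00.
K' ⊕ ipad = 72 57 36 36.  K' ⊕ opad = 18 3d 5c 5c.
Inner input = (K'⊕ipad) ∥ m = 72 57 36 36 ∥ 94 2b.
Inner hash: even-index sum = 316 mod 256 = 60; odd-index sum = 184 mod 256 = 184 → 3c b8.
Outer input = (K'⊕opad) ∥ inner = 18 3d 5c 5c ∥ 3c b8.
Outer hash (tag): even-index sum = 176 mod 256 = 176; odd-index sum = 337 mod 256 = 81 → b0 51.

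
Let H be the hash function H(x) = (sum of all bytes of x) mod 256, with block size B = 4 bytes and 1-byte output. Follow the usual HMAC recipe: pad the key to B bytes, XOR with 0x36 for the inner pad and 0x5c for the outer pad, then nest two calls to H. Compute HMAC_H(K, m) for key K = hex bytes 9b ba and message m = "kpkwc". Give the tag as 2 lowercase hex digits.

Key hex bytes 9b ba is 2 bytes ≤ B = 4; zero-pad to 4 bytes: K' = 9b ba 00 00.
K' ⊕ ipad = ad 8c 36 36.  K' ⊕ opad = c7 e6 5c 5c.
Inner input = (K'⊕ipad) ∥ m = ad 8c 36 36 ∥ 6b 70 6b 77 63.
Inner hash: sum = 173+140+54+54+107+112+107+119+99 = 965; mod 256 = 197 → c5.
Outer input = (K'⊕opad) ∥ inner = c7 e6 5c 5c ∥ c5.
Outer hash (tag): sum = 199+230+92+92+197 = 810; mod 256 = 42 → 2a.

2a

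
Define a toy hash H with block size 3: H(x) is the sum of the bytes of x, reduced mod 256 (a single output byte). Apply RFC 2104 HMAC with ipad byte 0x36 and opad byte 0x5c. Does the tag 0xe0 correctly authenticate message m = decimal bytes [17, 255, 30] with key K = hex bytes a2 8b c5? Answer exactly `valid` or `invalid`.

valid

Key hex bytes a2 8b c5 is exactly B = 3 bytes: K' = a2 8b c5.
K' ⊕ ipad = 94 bd f3; K' ⊕ opad = fe d7 99.
Inner hash: sum = 148+189+243+17+255+30 = 882; mod 256 = 114 → 72.
Outer hash (recomputed tag): sum = 254+215+153+114 = 736; mod 256 = 224 → e0.
Recomputed tag = e0; claimed = e0 → match.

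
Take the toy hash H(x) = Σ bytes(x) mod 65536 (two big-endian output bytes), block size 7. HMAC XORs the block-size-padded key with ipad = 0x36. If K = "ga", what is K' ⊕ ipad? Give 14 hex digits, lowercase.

51573636363636

Key "ga" = 67 61 is 2 bytes ≤ B = 7; zero-pad to 7 bytes: K' = 67 61 00 00 00 00 00.
XOR each byte with 0x36: 67⊕36=51, 61⊕36=57, 00⊕36=36, 00⊕36=36, 00⊕36=36, 00⊕36=36, 00⊕36=36.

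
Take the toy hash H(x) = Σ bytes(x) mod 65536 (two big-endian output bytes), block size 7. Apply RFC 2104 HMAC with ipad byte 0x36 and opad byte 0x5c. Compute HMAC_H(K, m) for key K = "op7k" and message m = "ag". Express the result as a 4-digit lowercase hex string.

Key "op7k" = 6f 70 37 6b is 4 bytes ≤ B = 7; zero-pad to 7 bytes: K' = 6f 70 37 6b 00 00 00.
K' ⊕ ipad = 59 46 01 5d 36 36 36.  K' ⊕ opad = 33 2c 6b 37 5c 5c 5c.
Inner input = (K'⊕ipad) ∥ m = 59 46 01 5d 36 36 36 ∥ 61 67.
Inner hash: sum = 89+70+1+93+54+54+54+97+103 = 615 → 02 67.
Outer input = (K'⊕opad) ∥ inner = 33 2c 6b 37 5c 5c 5c ∥ 02 67.
Outer hash (tag): sum = 51+44+107+55+92+92+92+2+103 = 638 → 02 7e.

027e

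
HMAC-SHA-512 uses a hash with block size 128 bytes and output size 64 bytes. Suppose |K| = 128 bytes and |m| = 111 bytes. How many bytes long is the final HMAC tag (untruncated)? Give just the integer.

64

The tag is one SHA-512 digest: 64 bytes.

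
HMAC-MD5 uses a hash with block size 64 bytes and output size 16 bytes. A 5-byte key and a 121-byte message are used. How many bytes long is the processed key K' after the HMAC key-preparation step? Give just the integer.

Key is 5 ≤ 64 bytes, zero-padded: |K'| = 64.

64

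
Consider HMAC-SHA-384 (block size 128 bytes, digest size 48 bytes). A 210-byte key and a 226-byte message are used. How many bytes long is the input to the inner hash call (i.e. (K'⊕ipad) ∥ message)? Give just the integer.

Key is 210 > 128 bytes, so it is hashed to 48 bytes then zero-padded to 128: |K'| = 128.
Inner input = (K'⊕ipad) ∥ m → 128 + 226 = 354 bytes.

354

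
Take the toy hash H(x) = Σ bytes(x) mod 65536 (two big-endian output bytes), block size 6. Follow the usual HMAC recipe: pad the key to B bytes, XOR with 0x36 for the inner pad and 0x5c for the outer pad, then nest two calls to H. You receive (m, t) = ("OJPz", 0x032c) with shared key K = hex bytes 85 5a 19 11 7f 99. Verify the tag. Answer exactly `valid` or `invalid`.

Key hex bytes 85 5a 19 11 7f 99 is exactly B = 6 bytes: K' = 85 5a 19 11 7f 99.
K' ⊕ ipad = b3 6c 2f 27 49 af; K' ⊕ opad = d9 06 45 4d 23 c5.
Inner hash: sum = 179+108+47+39+73+175+79+74+80+122 = 976 → 03 d0.
Outer hash (recomputed tag): sum = 217+6+69+77+35+197+3+208 = 812 → 03 2c.
Recomputed tag = 032c; claimed = 032c → match.

valid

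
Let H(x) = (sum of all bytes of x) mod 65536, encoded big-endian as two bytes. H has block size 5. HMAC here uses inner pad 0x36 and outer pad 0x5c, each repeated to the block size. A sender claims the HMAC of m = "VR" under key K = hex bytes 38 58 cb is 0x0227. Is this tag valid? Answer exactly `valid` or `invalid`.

Key hex bytes 38 58 cb is 3 bytes ≤ B = 5; zero-pad to 5 bytes: K' = 38 58 cb 00 00.
K' ⊕ ipad = 0e 6e fd 36 36; K' ⊕ opad = 64 04 97 5c 5c.
Inner hash: sum = 14+110+253+54+54+86+82 = 653 → 02 8d.
Outer hash (recomputed tag): sum = 100+4+151+92+92+2+141 = 582 → 02 46.
Recomputed tag = 0246; claimed = 0227 → mismatch.

invalid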